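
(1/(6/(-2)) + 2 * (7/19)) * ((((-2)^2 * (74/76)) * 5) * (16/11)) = 136160/11913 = 11.43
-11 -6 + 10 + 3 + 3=-1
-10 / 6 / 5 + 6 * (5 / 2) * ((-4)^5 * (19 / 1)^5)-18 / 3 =-114098641939 / 3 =-38032880646.33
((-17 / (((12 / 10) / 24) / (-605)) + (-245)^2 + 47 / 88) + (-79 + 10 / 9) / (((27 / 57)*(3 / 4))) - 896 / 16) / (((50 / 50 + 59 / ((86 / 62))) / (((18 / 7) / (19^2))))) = 244084728247 / 5619886272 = 43.43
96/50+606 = 15198/25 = 607.92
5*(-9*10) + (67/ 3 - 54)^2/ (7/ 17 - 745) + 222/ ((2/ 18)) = 176197831/ 113922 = 1546.65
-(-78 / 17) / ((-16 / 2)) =-39 / 68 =-0.57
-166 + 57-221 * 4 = -993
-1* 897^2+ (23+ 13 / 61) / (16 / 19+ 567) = -804608.96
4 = 4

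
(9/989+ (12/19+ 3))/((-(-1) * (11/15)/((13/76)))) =3335085/3927319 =0.85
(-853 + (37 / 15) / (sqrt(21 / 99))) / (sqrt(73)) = sqrt(73) * (-89565 + 37 * sqrt(231)) / 7665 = -99.21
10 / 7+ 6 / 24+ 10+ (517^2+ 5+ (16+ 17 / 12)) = 5613785 / 21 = 267323.10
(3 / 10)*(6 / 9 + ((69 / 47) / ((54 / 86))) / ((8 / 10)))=6073 / 5640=1.08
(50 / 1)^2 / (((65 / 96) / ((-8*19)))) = -7296000 / 13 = -561230.77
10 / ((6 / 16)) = 80 / 3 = 26.67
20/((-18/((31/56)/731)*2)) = -155/368424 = -0.00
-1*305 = -305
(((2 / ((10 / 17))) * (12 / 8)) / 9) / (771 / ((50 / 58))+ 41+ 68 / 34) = 85 / 140604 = 0.00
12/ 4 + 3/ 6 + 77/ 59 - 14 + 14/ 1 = 567/ 118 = 4.81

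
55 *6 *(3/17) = 990/17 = 58.24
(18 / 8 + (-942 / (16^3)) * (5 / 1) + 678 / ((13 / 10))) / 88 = 5.94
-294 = -294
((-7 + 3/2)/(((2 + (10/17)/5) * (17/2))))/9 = -11/324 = -0.03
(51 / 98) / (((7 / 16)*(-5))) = -0.24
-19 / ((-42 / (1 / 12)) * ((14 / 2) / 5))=0.03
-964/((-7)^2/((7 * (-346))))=333544/7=47649.14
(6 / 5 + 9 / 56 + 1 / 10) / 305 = 409 / 85400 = 0.00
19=19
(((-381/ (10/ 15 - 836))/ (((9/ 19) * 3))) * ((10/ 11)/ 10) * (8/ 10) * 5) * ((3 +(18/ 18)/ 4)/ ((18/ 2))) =31369/ 744282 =0.04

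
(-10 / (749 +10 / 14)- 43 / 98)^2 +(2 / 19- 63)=-19691281342261 / 314103967744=-62.69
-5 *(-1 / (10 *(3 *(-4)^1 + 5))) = -1 / 14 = -0.07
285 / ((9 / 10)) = 316.67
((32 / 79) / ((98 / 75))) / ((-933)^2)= 400 / 1123220973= 0.00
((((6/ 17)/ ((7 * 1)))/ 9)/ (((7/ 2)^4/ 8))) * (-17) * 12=-1024/ 16807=-0.06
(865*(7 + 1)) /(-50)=-692 /5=-138.40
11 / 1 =11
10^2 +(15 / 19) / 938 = 1782215 / 17822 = 100.00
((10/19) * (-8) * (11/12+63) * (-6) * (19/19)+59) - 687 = 18748/19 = 986.74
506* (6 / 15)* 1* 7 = 7084 / 5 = 1416.80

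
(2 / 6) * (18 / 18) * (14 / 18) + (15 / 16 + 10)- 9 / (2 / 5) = -4883 / 432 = -11.30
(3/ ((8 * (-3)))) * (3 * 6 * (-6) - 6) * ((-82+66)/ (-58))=3.93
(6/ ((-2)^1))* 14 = -42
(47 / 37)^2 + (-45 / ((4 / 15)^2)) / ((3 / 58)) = -133973203 / 10952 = -12232.76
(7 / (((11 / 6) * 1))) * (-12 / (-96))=21 / 44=0.48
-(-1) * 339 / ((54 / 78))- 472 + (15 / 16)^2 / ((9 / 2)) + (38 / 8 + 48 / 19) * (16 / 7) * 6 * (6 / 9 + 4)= 3527953 / 7296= 483.55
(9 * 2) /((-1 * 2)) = -9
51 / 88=0.58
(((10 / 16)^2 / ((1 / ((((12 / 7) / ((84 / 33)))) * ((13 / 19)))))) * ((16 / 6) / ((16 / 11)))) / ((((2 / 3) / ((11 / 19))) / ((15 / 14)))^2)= 9635608125 / 33727404032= 0.29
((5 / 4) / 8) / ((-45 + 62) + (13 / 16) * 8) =0.01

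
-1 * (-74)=74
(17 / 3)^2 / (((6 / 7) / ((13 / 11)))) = 26299 / 594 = 44.27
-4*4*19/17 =-304/17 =-17.88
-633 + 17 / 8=-5047 / 8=-630.88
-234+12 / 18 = -700 / 3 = -233.33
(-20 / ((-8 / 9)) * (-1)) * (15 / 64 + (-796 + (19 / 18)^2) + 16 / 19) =390935215 / 21888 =17860.71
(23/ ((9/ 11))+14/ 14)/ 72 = 0.40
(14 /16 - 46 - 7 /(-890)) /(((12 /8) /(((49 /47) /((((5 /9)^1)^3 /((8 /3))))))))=-1274977746 /2614375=-487.68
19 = 19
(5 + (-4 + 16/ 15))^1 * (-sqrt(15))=-31 * sqrt(15)/ 15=-8.00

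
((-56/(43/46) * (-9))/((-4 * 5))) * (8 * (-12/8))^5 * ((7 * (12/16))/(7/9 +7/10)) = 19470108672/817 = 23831222.36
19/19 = 1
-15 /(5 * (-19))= 3 /19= 0.16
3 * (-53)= -159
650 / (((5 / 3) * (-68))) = -195 / 34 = -5.74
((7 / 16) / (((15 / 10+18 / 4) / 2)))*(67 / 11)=469 / 528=0.89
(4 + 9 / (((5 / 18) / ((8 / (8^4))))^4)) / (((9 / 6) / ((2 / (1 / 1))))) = 10737418299049 / 2013265920000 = 5.33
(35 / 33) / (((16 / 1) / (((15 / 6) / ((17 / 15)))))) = 875 / 5984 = 0.15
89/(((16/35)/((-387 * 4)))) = -1205505/4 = -301376.25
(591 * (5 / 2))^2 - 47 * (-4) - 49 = 8732581 / 4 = 2183145.25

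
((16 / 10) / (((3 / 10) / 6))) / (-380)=-0.08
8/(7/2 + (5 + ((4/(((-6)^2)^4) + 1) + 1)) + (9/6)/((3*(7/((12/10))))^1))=117573120/155574467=0.76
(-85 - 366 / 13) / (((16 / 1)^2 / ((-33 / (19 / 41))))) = 1990263 / 63232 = 31.48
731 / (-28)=-731 / 28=-26.11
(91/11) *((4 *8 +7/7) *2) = 546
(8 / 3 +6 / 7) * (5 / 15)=74 / 63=1.17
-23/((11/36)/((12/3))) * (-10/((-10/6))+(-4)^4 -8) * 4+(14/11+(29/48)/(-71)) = -305907.10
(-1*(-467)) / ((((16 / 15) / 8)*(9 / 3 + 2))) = 700.50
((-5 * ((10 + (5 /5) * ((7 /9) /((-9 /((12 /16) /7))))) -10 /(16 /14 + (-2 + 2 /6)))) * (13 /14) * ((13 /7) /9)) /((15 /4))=-5838781 /785862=-7.43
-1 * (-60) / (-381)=-0.16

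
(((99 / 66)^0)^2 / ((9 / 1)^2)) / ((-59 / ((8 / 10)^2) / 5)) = -16 / 23895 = -0.00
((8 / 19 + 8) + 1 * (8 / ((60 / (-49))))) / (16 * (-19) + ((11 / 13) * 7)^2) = -90922 / 12952395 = -0.01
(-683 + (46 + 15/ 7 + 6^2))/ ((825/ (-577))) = 2418784/ 5775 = 418.84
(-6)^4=1296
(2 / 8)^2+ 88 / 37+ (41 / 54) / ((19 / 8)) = 838373 / 303696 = 2.76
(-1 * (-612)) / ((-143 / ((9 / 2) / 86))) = -0.22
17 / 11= 1.55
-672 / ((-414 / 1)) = 112 / 69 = 1.62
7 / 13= 0.54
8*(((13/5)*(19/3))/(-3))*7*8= -110656/45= -2459.02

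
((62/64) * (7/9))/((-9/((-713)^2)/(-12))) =110316073/216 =510722.56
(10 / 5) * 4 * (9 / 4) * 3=54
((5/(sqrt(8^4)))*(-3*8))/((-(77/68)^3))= 589560/456533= 1.29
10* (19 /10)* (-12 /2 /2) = -57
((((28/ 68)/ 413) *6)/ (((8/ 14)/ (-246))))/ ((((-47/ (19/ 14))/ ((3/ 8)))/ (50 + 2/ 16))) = 8434233/ 6034048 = 1.40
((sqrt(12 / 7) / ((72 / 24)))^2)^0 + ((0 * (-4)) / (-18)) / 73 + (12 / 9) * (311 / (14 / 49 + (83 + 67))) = 2966 / 789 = 3.76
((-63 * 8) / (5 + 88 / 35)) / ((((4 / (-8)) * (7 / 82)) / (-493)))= -774703.57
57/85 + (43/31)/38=70801/100130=0.71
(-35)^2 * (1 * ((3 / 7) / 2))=525 / 2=262.50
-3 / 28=-0.11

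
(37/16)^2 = 1369/256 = 5.35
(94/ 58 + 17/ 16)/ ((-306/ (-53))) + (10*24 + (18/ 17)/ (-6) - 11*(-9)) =16057835/ 47328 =339.29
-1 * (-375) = 375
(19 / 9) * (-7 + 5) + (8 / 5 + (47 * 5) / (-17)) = -12581 / 765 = -16.45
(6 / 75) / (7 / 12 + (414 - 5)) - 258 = -31701726 / 122875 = -258.00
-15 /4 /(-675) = 1 /180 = 0.01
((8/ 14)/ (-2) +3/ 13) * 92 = -5.05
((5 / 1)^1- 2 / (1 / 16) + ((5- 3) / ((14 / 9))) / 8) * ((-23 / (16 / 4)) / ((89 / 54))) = 93.64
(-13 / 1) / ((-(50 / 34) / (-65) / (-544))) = 1562912 / 5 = 312582.40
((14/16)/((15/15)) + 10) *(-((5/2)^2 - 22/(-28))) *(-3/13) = 51417/2912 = 17.66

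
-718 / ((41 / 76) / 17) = -927656 / 41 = -22625.76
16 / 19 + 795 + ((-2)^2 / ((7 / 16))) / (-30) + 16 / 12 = 529919 / 665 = 796.87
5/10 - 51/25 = -77/50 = -1.54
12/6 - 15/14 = 13/14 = 0.93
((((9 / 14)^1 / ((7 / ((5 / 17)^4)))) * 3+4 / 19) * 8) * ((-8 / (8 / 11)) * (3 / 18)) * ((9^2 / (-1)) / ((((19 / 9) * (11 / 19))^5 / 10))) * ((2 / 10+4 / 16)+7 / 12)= 1089333484106094 / 1138455624691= 956.85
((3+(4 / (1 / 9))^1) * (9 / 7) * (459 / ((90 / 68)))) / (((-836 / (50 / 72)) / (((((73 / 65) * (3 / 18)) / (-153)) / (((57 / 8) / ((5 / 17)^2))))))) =1825 / 8505882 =0.00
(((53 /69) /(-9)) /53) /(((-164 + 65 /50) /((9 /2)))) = 5 /112263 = 0.00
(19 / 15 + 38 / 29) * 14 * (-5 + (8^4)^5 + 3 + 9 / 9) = 1206263339553323761710 / 29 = 41595287570804267645.17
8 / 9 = 0.89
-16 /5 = -3.20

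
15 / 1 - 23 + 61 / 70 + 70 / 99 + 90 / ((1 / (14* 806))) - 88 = 1015465.58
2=2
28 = 28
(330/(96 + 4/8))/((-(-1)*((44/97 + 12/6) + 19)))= 64020/401633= 0.16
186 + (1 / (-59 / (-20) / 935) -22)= 28376 / 59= 480.95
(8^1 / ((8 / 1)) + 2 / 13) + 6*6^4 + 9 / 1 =101220 / 13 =7786.15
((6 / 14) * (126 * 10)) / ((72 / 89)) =1335 / 2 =667.50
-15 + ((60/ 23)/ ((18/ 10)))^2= -61415/ 4761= -12.90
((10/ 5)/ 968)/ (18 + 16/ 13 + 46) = 13/ 410432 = 0.00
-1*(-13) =13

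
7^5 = 16807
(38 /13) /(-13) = -38 /169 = -0.22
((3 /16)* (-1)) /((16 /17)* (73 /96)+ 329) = -153 /269048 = -0.00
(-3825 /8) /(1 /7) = -26775 /8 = -3346.88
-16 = -16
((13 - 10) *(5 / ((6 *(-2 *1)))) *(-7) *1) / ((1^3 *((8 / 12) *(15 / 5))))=35 / 8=4.38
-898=-898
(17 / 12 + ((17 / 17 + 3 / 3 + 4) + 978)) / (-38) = -11825 / 456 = -25.93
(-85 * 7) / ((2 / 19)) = -11305 / 2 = -5652.50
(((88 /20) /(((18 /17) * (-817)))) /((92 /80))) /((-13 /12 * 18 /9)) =1496 /732849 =0.00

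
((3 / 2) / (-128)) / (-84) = 1 / 7168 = 0.00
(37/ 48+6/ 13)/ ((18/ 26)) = 769/ 432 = 1.78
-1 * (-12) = 12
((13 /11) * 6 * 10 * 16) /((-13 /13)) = -12480 /11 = -1134.55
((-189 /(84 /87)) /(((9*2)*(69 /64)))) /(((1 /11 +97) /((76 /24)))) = -6061 /18423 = -0.33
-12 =-12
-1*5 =-5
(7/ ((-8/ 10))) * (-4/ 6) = 35/ 6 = 5.83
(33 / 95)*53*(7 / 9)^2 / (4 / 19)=28567 / 540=52.90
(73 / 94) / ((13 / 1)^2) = 73 / 15886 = 0.00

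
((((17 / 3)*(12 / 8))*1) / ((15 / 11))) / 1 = 187 / 30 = 6.23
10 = 10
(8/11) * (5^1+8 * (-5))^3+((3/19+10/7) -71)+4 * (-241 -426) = -49623836/1463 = -33919.23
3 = 3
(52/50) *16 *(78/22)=16224/275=59.00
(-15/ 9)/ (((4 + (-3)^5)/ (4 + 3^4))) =425/ 717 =0.59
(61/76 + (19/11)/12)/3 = 1187/3762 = 0.32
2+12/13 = 38/13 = 2.92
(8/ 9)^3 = 512/ 729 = 0.70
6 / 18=1 / 3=0.33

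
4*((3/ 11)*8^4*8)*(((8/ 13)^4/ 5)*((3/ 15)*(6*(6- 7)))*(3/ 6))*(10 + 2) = -57982058496/ 7854275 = -7382.23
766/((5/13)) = 9958/5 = 1991.60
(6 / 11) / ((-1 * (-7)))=6 / 77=0.08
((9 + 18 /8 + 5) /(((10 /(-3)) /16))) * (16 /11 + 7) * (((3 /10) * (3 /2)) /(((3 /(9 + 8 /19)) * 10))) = -1947699 /20900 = -93.19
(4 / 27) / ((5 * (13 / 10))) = 0.02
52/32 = 13/8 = 1.62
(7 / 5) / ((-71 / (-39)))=273 / 355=0.77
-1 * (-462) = 462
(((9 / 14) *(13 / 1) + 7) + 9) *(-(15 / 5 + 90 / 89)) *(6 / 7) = -52173 / 623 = -83.74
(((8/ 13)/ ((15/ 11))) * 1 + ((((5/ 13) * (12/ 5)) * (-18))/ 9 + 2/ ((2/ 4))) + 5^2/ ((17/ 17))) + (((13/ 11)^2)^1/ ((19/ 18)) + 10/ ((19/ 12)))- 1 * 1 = 15351802/ 448305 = 34.24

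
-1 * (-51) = 51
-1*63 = -63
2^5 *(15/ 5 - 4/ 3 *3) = -32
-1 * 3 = -3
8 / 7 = 1.14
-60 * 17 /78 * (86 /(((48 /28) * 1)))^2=-7701085 /234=-32910.62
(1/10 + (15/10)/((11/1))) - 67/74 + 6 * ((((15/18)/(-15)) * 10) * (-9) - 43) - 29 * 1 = -1048713/4070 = -257.67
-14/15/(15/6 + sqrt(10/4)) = -0.23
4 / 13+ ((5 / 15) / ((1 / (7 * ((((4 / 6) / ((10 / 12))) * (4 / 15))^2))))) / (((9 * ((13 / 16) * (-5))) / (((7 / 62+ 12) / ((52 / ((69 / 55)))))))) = 22380156068 / 72936703125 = 0.31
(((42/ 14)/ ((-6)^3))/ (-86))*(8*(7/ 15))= 7/ 11610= 0.00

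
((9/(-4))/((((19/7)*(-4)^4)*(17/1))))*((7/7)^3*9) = -567/330752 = -0.00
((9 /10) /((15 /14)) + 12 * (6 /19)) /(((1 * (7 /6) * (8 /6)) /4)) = 39582 /3325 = 11.90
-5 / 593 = -0.01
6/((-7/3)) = -2.57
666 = 666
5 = 5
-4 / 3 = -1.33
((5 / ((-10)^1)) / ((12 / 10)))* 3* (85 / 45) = -85 / 36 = -2.36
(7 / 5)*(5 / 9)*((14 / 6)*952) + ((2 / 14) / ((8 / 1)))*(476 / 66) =2052665 / 1188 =1727.83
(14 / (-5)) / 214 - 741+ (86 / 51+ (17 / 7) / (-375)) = -1176741341 / 1591625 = -739.33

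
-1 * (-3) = 3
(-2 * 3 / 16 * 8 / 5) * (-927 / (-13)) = -2781 / 65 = -42.78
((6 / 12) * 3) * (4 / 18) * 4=1.33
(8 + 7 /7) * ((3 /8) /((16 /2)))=27 /64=0.42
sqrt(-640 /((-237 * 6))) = 8 * sqrt(395) /237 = 0.67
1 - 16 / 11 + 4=39 / 11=3.55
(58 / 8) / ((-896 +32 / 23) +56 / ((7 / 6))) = -0.01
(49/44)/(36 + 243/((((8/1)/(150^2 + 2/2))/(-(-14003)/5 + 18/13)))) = 6370/10954180419237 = 0.00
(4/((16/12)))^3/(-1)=-27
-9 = -9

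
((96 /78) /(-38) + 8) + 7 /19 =2059 /247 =8.34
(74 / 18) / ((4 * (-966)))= -37 / 34776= -0.00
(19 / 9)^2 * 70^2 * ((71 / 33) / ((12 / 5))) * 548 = 86030451500 / 8019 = 10728326.66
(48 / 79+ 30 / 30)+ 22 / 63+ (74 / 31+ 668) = 103733923 / 154287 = 672.34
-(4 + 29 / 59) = -265 / 59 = -4.49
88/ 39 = 2.26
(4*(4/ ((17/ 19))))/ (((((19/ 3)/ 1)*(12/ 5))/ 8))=160/ 17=9.41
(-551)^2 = 303601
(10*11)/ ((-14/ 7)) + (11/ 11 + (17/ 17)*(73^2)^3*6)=908005357680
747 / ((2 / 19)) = 14193 / 2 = 7096.50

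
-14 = -14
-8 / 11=-0.73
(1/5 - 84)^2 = 175561/25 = 7022.44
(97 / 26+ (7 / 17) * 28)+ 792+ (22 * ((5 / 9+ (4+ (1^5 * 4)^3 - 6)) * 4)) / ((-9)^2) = 282012209 / 322218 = 875.22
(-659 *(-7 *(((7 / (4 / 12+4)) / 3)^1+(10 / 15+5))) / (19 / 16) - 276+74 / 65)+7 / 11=74708341 / 3135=23830.41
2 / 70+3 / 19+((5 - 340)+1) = -221986 / 665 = -333.81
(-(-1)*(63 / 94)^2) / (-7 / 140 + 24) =19845 / 1058111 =0.02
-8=-8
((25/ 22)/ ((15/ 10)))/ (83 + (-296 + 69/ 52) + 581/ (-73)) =-94900/ 27512859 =-0.00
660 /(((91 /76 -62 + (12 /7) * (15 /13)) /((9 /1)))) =-41081040 /406831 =-100.98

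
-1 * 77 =-77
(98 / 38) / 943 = 49 / 17917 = 0.00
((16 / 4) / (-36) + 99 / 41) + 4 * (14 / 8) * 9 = 24097 / 369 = 65.30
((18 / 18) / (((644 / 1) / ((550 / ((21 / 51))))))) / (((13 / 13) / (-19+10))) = -42075 / 2254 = -18.67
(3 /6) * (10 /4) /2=5 /8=0.62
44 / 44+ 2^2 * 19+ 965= 1042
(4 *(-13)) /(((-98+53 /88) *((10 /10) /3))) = 4576 /2857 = 1.60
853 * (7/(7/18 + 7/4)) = 30708/11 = 2791.64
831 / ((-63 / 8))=-2216 / 21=-105.52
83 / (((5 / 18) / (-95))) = -28386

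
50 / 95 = 10 / 19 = 0.53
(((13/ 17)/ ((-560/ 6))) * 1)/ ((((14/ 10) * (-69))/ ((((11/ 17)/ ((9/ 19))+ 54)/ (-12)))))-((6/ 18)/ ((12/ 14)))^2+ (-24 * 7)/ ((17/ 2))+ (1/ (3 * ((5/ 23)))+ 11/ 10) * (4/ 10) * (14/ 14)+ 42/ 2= 45102602543/ 21105554400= 2.14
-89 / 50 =-1.78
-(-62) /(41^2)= 62 /1681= 0.04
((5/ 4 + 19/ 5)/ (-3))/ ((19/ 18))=-303/ 190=-1.59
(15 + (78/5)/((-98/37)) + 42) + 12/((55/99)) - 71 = 419/245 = 1.71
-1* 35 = -35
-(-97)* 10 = 970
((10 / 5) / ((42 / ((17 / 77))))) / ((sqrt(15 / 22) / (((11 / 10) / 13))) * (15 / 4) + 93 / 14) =-255068 / 4729800159 + 11050 * sqrt(330) / 675685737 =0.00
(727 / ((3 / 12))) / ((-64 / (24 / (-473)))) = 2181 / 946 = 2.31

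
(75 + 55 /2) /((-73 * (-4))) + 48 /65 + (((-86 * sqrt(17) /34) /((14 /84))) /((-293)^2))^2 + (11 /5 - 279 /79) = -90984647344379853 /375727253449204280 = -0.24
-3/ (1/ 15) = -45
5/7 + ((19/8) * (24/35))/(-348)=2881/4060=0.71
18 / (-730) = -9 / 365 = -0.02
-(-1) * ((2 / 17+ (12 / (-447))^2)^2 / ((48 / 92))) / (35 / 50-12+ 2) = -114756560870 / 39741762137031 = -0.00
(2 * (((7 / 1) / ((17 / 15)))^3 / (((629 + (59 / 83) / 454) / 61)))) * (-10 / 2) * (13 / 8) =-28826624019375 / 77632071854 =-371.32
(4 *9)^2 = 1296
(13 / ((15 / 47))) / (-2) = -611 / 30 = -20.37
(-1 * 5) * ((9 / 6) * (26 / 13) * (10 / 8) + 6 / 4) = -105 / 4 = -26.25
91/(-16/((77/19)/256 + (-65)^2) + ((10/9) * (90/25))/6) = 1870093407/13622494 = 137.28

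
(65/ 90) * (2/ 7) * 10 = 2.06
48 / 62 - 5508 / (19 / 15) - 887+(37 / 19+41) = -3057911 / 589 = -5191.70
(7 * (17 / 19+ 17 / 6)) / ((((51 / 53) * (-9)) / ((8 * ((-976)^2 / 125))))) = -1413622784 / 7695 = -183706.66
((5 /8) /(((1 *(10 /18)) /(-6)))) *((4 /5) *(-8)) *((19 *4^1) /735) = 5472 /1225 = 4.47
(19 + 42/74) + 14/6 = 2431/111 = 21.90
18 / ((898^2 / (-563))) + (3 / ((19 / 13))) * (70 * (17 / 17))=1100645187 / 7660838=143.67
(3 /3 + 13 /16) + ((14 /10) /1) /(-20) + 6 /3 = 3.74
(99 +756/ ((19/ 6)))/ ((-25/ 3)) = -19251/ 475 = -40.53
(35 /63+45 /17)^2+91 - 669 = -13290302 /23409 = -567.74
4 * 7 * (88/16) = 154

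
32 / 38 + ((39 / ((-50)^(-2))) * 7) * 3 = 38902516 / 19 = 2047500.84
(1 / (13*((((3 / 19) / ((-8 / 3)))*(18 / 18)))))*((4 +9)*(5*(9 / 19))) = -40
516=516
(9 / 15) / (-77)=-3 / 385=-0.01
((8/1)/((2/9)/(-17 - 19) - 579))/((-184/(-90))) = -14580/2157377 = -0.01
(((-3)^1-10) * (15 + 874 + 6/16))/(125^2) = -18499/25000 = -0.74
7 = 7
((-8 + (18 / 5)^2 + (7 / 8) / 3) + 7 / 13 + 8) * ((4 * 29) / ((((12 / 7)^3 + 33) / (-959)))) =-1026062065399 / 25441650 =-40330.01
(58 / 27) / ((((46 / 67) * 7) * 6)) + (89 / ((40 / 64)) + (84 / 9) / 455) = 241576063 / 1695330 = 142.50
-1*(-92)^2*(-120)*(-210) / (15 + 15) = -7109760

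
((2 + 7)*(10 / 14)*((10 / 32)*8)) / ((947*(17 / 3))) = 675 / 225386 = 0.00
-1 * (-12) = 12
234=234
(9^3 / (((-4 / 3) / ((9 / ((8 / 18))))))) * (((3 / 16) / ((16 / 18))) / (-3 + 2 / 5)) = 23914845 / 26624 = 898.24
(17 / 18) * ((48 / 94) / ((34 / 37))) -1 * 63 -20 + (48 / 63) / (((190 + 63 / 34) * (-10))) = -884990543 / 10730335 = -82.48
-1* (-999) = 999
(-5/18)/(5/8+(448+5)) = -20/32661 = -0.00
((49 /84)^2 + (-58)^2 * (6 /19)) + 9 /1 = 2932051 /2736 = 1071.66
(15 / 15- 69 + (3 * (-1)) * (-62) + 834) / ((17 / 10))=560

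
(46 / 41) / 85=46 / 3485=0.01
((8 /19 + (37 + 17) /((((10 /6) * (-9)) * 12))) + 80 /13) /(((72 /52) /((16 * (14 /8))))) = 126.89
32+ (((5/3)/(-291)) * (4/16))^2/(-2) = 780420071/24388128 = 32.00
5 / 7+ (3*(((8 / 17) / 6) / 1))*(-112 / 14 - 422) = -11955 / 119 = -100.46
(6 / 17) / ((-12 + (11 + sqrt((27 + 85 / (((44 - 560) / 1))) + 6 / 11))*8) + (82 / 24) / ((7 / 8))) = 25001361 / 4106720413 - 882*sqrt(220531047) / 4106720413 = 0.00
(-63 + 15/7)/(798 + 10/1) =-0.08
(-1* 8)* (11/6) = -44/3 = -14.67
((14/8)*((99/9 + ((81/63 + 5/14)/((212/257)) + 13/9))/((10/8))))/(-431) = -77123/1644696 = -0.05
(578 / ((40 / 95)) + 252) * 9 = 14622.75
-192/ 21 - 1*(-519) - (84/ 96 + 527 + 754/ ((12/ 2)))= -143.68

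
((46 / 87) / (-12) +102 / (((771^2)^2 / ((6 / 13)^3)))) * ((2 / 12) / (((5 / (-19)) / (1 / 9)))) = 4188359842127993 / 1350817932562317180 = 0.00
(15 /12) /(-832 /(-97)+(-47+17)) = -485 /8312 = -0.06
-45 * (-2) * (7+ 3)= 900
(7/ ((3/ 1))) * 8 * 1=18.67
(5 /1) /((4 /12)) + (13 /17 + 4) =336 /17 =19.76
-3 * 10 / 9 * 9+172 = 142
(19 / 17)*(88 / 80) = 209 / 170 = 1.23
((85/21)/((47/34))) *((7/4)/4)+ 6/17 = 31333/19176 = 1.63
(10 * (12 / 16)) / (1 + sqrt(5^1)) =-15 / 8 + 15 * sqrt(5) / 8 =2.32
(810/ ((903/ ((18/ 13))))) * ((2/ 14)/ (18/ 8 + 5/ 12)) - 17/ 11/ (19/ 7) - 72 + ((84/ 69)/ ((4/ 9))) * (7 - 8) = -19814000741/ 263337074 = -75.24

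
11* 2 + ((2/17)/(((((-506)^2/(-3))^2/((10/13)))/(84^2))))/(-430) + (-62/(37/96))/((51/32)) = -6689046638799768/84741396491323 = -78.93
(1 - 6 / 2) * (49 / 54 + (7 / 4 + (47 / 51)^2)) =-7.01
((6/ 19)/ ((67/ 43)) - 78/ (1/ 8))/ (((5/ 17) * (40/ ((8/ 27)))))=-4499866/ 286425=-15.71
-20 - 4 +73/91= -2111/91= -23.20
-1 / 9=-0.11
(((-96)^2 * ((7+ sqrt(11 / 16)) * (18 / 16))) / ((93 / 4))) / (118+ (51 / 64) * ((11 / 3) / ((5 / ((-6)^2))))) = 25.11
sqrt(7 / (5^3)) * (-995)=-199 * sqrt(35) / 5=-235.46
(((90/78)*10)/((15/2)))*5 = 7.69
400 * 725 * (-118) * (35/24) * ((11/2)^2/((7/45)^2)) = -436706015625/7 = -62386573660.71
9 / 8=1.12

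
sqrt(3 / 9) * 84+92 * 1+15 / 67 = 28 * sqrt(3)+6179 / 67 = 140.72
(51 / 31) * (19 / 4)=969 / 124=7.81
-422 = -422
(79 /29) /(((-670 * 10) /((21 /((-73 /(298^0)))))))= 1659 /14183900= 0.00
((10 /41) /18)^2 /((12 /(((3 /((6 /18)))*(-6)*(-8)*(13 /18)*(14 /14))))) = 650 /136161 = 0.00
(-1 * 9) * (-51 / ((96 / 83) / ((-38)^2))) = 4584339 / 8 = 573042.38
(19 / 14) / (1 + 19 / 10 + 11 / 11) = 95 / 273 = 0.35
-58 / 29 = -2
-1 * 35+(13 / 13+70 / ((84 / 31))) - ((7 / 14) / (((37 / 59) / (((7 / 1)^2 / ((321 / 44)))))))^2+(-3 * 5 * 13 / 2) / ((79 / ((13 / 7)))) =-3052865682505 / 78007910337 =-39.14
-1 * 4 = -4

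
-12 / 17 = -0.71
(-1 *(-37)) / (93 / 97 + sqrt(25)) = 3589 / 578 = 6.21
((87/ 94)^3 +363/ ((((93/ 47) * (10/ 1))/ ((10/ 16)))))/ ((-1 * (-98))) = 0.13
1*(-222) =-222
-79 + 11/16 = -1253/16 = -78.31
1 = 1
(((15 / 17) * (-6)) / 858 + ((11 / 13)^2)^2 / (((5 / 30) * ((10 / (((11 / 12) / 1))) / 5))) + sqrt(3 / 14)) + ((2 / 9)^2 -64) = -62.08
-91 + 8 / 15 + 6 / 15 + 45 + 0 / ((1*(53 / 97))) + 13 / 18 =-3991 / 90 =-44.34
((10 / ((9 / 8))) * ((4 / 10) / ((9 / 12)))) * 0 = 0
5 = 5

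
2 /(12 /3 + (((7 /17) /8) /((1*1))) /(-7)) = 272 /543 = 0.50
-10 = -10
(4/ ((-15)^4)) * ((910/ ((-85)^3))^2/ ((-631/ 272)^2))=33918976/ 1052202810687890625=0.00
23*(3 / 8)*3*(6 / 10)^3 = 5589 / 1000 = 5.59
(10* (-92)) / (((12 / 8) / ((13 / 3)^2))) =-310960 / 27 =-11517.04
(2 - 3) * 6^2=-36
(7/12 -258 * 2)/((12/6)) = -6185/24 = -257.71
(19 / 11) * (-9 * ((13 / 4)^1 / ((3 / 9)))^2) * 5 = -1300455 / 176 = -7388.95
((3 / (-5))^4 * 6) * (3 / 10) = 729 / 3125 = 0.23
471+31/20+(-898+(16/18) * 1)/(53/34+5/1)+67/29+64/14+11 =2881709111/8148420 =353.65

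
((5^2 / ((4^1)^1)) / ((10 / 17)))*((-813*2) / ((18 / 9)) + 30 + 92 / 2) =-62645 / 8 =-7830.62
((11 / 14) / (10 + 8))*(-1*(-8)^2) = -176 / 63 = -2.79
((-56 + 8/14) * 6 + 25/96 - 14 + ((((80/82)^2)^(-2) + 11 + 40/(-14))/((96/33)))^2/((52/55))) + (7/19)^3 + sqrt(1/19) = -1816509221187259530102929/5413124450549760000000 + sqrt(19)/19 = -335.35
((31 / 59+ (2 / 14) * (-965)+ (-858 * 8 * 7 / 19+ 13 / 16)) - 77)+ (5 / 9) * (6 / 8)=-1032769907 / 376656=-2741.94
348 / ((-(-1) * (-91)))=-348 / 91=-3.82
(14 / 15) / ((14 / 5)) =1 / 3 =0.33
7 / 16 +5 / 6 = 61 / 48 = 1.27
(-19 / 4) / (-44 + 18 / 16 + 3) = 38 / 319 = 0.12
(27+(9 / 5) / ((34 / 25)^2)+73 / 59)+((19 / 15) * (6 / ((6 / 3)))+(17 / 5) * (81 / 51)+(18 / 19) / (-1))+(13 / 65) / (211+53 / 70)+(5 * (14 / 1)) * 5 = 37213538765783 / 96043849740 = 387.46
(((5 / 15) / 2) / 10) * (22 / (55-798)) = -11 / 22290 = -0.00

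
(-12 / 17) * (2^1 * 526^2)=-6640224 / 17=-390601.41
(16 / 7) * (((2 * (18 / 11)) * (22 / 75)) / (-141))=-128 / 8225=-0.02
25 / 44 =0.57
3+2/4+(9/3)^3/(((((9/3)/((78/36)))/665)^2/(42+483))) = 3269701097.25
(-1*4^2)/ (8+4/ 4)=-16/ 9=-1.78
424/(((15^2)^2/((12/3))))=1696/50625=0.03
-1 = -1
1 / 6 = 0.17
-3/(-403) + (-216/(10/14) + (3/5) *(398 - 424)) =-128151/403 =-317.99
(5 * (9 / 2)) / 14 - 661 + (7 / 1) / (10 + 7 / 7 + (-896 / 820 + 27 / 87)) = -280087813 / 425208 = -658.71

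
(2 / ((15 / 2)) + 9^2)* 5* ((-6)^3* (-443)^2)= -17224382232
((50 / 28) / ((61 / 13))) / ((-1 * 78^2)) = -25 / 399672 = -0.00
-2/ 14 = -1/ 7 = -0.14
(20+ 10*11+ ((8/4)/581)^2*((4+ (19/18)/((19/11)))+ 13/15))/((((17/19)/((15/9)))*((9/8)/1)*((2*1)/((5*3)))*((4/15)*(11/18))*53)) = 1875996194200/10036701213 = 186.91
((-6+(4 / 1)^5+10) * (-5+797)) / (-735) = -271392 / 245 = -1107.72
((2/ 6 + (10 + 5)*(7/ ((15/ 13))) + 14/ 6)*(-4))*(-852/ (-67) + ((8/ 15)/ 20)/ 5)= -359268616/ 75375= -4766.42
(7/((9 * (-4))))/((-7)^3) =1/1764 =0.00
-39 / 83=-0.47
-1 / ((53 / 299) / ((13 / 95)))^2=-15108769 / 25351225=-0.60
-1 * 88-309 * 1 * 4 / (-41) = -2372 / 41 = -57.85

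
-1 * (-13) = 13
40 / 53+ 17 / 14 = 1461 / 742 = 1.97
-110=-110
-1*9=-9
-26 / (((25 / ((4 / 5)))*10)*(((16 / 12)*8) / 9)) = -351 / 5000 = -0.07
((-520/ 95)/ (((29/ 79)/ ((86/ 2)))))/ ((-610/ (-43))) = -7595692/ 168055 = -45.20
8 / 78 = 4 / 39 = 0.10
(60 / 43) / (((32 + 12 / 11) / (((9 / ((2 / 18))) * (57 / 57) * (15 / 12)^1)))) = 66825 / 15652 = 4.27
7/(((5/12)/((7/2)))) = 294/5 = 58.80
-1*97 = -97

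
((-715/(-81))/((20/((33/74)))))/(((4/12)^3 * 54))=1573/15984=0.10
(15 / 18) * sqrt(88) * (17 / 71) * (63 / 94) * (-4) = -3570 * sqrt(22) / 3337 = -5.02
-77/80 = -0.96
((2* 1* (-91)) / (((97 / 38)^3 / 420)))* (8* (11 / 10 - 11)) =332197721856 / 912673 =363983.29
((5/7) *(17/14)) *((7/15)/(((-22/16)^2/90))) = 16320/847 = 19.27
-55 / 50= -11 / 10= -1.10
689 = 689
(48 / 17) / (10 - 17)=-48 / 119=-0.40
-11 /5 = -2.20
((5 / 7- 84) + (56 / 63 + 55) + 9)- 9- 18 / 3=-2104 / 63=-33.40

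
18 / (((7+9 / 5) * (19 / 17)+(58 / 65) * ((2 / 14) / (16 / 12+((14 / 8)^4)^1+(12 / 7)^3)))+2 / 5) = 13753818975 / 7826983217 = 1.76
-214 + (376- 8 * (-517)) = 4298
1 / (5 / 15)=3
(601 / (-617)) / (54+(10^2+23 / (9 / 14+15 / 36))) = -53489 / 9648646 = -0.01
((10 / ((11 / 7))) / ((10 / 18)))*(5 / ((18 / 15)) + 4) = 1029 / 11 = 93.55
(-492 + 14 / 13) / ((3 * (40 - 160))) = 3191 / 2340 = 1.36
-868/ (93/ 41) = -1148/ 3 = -382.67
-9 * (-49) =441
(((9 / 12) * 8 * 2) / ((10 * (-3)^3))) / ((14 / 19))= -19 / 315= -0.06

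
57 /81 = 19 /27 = 0.70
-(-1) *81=81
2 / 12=1 / 6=0.17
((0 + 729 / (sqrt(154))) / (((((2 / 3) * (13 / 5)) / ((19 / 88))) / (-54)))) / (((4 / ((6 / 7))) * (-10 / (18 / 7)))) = 30292137 * sqrt(154) / 17265248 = 21.77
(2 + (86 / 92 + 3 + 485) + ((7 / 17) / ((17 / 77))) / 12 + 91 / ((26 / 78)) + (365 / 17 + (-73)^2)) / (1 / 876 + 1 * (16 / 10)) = 178018466855 / 46615411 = 3818.88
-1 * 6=-6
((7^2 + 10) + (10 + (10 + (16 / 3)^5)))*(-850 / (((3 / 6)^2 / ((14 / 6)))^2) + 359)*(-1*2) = 1416227905274 / 2187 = 647566486.18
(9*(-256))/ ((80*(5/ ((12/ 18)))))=-96/ 25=-3.84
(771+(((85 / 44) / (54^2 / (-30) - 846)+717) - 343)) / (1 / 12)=237591655 / 17292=13739.98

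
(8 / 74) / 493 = 4 / 18241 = 0.00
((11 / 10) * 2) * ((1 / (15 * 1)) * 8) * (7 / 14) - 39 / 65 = -1 / 75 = -0.01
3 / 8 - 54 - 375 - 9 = -437.62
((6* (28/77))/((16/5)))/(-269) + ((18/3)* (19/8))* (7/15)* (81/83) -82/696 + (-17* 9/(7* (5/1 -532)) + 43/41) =14180943764539/1901016562830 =7.46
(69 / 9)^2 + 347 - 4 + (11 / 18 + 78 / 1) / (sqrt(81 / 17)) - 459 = -515 / 9 + 1415* sqrt(17) / 162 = -21.21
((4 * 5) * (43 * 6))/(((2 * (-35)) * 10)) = -258/35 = -7.37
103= 103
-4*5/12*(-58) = 290/3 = 96.67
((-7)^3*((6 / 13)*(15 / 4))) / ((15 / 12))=-6174 / 13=-474.92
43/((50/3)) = 129/50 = 2.58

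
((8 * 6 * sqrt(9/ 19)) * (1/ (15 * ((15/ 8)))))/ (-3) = -0.39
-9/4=-2.25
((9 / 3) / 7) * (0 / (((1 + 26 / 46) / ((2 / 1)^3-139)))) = 0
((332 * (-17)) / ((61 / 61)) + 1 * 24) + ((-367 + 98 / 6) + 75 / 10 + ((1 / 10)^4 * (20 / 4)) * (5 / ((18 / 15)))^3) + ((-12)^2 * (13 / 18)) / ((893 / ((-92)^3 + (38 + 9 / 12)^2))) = -297742919159 / 3086208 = -96475.32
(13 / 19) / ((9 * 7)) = 13 / 1197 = 0.01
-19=-19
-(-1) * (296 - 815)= -519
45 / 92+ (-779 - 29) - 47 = -78615 / 92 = -854.51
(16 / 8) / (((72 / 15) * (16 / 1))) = 5 / 192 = 0.03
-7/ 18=-0.39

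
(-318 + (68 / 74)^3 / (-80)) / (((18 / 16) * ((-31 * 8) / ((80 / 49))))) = 1288651624 / 692477163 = 1.86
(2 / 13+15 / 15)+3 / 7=1.58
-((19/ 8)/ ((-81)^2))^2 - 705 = -1942268051881/ 2754990144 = -705.00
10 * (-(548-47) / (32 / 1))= -2505 / 16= -156.56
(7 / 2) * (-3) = -10.50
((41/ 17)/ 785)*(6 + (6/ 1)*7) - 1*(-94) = 94.15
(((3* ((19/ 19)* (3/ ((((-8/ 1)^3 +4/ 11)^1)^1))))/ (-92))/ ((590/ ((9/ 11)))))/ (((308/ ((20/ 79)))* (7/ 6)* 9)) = 9/ 433599257168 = 0.00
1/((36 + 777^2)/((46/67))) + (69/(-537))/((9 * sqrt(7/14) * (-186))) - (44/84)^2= -543855841/1982160495 + 23 * sqrt(2)/299646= -0.27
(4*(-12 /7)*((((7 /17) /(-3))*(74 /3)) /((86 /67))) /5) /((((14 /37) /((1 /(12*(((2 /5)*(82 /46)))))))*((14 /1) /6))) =2109629 /4405737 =0.48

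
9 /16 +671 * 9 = 96633 /16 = 6039.56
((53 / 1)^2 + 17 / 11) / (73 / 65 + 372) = 7.53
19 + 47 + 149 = 215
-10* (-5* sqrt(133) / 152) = 3.79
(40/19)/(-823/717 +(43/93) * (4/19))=-2.00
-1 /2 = -0.50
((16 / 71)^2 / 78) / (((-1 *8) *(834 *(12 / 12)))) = -8 / 81981783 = -0.00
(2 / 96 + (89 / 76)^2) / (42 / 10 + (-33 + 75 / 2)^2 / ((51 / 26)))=512635 / 5347854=0.10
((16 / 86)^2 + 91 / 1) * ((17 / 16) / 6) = 2861491 / 177504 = 16.12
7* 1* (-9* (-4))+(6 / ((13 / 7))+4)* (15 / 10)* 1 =262.85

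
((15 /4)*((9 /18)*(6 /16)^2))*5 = 675 /512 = 1.32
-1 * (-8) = 8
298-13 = 285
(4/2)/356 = 1/178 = 0.01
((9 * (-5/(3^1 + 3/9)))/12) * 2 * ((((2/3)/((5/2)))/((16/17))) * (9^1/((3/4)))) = -153/20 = -7.65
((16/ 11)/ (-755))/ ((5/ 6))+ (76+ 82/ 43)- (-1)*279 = 637280047/ 1785575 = 356.90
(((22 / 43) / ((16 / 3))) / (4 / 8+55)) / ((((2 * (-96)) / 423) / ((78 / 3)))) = -20163 / 203648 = -0.10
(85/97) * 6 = 510/97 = 5.26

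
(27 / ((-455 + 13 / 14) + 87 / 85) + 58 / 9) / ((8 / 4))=1721122 / 539127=3.19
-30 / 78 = -5 / 13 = -0.38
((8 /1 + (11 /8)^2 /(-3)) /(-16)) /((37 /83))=-117445 /113664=-1.03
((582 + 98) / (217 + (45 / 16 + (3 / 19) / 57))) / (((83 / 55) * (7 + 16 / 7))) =3927680 / 17791631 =0.22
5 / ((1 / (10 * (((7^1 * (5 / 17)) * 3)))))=5250 / 17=308.82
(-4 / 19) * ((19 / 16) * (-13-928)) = 941 / 4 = 235.25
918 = 918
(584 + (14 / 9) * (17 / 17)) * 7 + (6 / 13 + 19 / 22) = 10553951 / 2574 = 4100.21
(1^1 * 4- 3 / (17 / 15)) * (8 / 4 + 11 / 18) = 1081 / 306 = 3.53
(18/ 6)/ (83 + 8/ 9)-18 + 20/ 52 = -172544/ 9815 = -17.58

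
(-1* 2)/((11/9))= -18/11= -1.64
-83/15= -5.53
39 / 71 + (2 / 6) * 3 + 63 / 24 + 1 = 2939 / 568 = 5.17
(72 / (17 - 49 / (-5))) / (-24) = -15 / 134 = -0.11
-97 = -97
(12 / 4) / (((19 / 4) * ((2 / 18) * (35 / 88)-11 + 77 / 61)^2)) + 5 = 20863129859183 / 4167024253411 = 5.01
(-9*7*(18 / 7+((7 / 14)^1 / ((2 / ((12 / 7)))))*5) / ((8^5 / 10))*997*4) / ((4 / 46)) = -34052535 / 8192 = -4156.80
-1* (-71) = 71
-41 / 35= -1.17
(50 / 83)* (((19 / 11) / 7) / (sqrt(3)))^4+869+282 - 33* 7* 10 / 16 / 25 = 1202913525053243 / 1050372865080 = 1145.23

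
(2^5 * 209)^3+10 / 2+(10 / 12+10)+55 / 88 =7179596464523 / 24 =299149852688.46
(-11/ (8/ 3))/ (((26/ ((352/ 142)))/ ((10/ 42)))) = -605/ 6461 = -0.09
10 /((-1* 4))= -5 /2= -2.50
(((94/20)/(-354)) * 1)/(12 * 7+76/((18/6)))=-47/387040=-0.00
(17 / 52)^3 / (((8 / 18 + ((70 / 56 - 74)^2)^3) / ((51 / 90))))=8018016 / 60034445628045749705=0.00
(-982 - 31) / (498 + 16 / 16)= -1013 / 499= -2.03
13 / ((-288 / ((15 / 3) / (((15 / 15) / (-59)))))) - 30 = -4805 / 288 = -16.68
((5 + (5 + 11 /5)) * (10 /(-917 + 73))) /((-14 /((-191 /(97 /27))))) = -314577 /573076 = -0.55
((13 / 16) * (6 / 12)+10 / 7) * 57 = 104.58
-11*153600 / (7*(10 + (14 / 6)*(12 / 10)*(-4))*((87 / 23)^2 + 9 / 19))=3537952000 / 260001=13607.46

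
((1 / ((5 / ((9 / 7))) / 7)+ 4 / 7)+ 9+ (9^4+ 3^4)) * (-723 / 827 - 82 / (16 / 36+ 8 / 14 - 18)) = 407364375648 / 15485575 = 26306.05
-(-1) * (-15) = -15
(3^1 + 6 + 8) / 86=17 / 86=0.20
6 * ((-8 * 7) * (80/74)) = -13440/37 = -363.24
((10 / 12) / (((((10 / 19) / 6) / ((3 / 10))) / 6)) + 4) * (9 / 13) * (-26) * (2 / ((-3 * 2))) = 633 / 5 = 126.60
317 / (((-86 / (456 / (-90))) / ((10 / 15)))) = 12.45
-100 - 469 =-569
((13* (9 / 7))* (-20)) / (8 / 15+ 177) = -35100 / 18641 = -1.88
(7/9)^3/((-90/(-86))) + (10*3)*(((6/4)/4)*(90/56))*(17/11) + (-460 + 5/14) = -17429332507/40415760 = -431.25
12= 12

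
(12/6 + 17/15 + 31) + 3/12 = 2063/60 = 34.38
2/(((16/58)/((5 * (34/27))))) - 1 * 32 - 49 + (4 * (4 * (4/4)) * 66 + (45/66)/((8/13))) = 4855385/4752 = 1021.76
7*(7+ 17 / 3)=266 / 3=88.67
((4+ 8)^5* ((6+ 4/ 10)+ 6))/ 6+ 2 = 2571274/ 5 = 514254.80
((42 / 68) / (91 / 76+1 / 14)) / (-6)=-931 / 11475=-0.08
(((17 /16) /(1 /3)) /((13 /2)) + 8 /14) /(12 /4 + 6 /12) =773 /2548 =0.30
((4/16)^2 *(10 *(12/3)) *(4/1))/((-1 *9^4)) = -10/6561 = -0.00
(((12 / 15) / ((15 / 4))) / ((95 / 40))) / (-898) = -64 / 639825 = -0.00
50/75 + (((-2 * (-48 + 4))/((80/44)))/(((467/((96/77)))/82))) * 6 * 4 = 12501938/49035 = 254.96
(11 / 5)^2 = 4.84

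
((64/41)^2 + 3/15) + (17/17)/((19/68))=992599/159695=6.22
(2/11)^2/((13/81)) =324/1573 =0.21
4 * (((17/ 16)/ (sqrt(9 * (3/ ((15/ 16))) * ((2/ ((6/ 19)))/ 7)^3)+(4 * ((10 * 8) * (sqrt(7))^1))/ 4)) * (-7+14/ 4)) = -87465/ (608 * sqrt(1995)+470400 * sqrt(7)) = -0.07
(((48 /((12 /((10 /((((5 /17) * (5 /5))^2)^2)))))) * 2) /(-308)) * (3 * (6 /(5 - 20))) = 2004504 /48125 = 41.65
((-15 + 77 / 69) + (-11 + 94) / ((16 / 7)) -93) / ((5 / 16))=-77911 / 345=-225.83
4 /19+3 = 61 /19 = 3.21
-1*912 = -912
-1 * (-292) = 292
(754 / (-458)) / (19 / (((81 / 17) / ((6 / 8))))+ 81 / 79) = -3216564 / 7846685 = -0.41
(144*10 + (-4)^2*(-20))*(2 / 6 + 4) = 14560 / 3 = 4853.33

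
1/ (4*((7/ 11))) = 11/ 28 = 0.39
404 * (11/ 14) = 2222/ 7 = 317.43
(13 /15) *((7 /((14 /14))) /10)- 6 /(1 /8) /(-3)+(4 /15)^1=16.87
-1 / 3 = -0.33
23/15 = 1.53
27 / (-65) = -27 / 65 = -0.42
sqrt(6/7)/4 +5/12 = sqrt(42)/28 +5/12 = 0.65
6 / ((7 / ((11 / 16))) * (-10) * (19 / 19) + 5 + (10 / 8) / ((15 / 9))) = -88 / 1409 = -0.06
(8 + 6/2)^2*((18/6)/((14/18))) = 3267/7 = 466.71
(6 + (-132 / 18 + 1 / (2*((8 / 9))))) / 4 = -37 / 192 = -0.19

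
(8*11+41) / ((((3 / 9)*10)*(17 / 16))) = 3096 / 85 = 36.42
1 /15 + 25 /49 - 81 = -59111 /735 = -80.42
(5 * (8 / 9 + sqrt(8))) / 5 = 8 / 9 + 2 * sqrt(2) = 3.72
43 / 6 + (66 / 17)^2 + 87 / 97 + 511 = 89840647 / 168198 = 534.14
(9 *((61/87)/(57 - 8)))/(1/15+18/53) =145485/458983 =0.32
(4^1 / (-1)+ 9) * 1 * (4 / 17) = 20 / 17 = 1.18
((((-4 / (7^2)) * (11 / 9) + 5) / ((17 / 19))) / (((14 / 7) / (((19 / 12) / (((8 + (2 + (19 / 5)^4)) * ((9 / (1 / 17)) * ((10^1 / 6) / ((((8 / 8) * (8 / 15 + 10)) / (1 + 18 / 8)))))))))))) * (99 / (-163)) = -16948128725 / 110648908218303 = -0.00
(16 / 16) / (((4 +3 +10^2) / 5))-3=-316 / 107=-2.95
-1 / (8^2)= -1 / 64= -0.02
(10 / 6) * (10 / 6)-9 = -56 / 9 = -6.22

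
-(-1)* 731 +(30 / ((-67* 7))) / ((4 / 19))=685393 / 938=730.70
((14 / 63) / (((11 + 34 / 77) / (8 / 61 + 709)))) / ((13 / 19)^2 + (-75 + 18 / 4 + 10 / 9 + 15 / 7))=-33667615212 / 163236084119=-0.21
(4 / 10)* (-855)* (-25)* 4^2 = 136800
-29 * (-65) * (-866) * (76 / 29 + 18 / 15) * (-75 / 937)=467769900 / 937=499220.81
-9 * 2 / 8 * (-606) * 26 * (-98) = -3474198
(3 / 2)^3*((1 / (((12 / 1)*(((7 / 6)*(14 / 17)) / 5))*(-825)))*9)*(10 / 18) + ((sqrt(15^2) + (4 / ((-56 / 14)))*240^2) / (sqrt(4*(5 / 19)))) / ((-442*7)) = -153 / 17248 + 11517*sqrt(95) / 6188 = 18.13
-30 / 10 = -3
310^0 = 1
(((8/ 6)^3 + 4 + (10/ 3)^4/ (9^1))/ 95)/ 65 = 14644/ 4501575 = 0.00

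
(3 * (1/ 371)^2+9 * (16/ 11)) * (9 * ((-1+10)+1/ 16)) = 25865539785/ 24224816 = 1067.73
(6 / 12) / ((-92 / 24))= -3 / 23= -0.13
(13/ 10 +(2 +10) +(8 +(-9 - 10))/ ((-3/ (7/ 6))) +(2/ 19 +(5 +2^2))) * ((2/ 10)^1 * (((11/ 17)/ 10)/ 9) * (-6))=-14762/ 64125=-0.23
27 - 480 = -453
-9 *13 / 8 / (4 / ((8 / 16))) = -117 / 64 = -1.83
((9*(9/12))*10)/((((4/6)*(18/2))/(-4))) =-45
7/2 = 3.50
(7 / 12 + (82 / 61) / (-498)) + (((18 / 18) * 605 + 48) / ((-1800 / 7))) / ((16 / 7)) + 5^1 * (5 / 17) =0.94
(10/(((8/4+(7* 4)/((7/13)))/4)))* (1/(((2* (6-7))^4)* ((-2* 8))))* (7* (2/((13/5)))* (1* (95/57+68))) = -36575/33696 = -1.09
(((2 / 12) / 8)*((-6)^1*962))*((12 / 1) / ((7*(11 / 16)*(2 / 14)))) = -23088 / 11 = -2098.91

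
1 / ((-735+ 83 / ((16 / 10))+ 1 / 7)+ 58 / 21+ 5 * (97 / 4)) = -168 / 93907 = -0.00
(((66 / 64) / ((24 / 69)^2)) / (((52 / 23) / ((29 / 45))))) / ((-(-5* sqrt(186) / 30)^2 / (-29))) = 112556917 / 8253440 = 13.64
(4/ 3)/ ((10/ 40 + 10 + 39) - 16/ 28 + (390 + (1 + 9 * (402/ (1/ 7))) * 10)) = 112/ 21311529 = 0.00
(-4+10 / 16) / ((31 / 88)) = -297 / 31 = -9.58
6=6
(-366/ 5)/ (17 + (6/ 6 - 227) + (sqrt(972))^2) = -366/ 3815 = -0.10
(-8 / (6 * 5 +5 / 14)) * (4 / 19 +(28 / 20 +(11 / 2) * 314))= -18392416 / 40375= -455.54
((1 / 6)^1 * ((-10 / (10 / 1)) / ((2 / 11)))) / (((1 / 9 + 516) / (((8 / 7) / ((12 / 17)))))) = -187 / 65030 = -0.00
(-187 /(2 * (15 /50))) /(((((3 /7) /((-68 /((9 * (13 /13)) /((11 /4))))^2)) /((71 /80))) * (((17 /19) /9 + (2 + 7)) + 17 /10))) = -308748469645 /11966616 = -25800.82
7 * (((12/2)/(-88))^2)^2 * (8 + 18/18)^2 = 45927/3748096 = 0.01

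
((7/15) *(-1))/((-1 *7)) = 1/15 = 0.07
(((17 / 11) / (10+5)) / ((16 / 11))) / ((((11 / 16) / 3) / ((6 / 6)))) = 17 / 55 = 0.31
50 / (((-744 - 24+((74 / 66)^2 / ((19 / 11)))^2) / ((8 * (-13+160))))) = -208043866800 / 2715433487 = -76.62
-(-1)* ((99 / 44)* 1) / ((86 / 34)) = 153 / 172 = 0.89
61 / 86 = 0.71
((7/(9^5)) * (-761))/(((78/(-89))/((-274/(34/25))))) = -1623802775/78298974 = -20.74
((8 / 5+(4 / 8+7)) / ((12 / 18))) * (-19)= -5187 / 20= -259.35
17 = 17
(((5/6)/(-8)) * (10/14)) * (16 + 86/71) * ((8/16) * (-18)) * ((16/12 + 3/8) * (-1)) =-626275/31808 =-19.69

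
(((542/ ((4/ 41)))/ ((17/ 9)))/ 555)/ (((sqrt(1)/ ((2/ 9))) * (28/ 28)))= 11111/ 9435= 1.18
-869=-869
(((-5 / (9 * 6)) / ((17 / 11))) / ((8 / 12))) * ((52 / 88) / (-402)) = 65 / 492048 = 0.00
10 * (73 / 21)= 730 / 21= 34.76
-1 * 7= -7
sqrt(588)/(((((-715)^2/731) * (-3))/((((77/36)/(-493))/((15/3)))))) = 2107 * sqrt(3)/363899250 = 0.00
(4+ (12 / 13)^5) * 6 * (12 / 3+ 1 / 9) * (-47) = -6030865912 / 1113879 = -5414.29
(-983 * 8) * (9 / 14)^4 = -6449463 / 4802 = -1343.08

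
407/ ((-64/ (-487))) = 198209/ 64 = 3097.02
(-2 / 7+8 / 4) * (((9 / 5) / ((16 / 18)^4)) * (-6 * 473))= -251371593 / 17920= -14027.43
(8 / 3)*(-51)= -136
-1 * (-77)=77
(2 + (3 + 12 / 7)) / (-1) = -47 / 7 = -6.71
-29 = -29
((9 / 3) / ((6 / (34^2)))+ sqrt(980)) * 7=98 * sqrt(5)+ 4046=4265.13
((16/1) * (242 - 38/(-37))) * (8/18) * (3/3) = 575488/333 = 1728.19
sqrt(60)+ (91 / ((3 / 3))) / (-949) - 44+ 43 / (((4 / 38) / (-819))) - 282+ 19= -48890815 / 146+ 2*sqrt(15)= -334860.85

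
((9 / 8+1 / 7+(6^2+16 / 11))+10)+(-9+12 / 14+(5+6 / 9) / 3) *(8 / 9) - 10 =1654717 / 49896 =33.16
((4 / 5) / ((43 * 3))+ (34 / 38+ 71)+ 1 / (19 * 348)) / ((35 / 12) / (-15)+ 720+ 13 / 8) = 613278906 / 6153427495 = 0.10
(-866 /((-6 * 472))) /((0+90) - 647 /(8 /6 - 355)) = 459413 /137962296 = 0.00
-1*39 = -39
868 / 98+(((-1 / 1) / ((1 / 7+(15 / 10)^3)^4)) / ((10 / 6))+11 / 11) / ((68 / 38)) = 16872357715701 / 1792304792390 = 9.41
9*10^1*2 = 180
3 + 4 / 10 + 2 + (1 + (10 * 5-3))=53.40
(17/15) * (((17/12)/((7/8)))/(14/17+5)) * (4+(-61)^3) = -743425334/10395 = -71517.59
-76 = -76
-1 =-1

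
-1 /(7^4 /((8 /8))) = -1 /2401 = -0.00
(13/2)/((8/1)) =13/16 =0.81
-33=-33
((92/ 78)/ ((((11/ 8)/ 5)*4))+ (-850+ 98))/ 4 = -80537/ 429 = -187.73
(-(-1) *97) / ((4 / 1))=97 / 4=24.25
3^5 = 243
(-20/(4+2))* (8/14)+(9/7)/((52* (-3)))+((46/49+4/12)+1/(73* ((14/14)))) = -116661/186004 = -0.63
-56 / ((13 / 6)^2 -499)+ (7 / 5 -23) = -382356 / 17795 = -21.49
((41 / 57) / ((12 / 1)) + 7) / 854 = 4829 / 584136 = 0.01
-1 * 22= -22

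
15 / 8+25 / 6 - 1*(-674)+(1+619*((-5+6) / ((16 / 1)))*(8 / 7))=121843 / 168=725.26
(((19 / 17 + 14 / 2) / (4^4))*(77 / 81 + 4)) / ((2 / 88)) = 101453 / 14688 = 6.91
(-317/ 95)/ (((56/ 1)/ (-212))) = 16801/ 1330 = 12.63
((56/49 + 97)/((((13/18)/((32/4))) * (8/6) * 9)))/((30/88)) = 120912/455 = 265.74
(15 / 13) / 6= 5 / 26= 0.19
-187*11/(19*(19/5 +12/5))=-10285/589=-17.46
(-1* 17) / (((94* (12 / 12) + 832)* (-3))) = 17 / 2778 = 0.01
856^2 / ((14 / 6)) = 2198208 / 7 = 314029.71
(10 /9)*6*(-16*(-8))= 2560 /3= 853.33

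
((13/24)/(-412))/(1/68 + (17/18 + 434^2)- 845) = -663/94560030856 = -0.00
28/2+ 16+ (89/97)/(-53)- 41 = -56640/5141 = -11.02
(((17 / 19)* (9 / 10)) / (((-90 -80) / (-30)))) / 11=27 / 2090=0.01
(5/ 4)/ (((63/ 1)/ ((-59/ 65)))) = -59/ 3276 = -0.02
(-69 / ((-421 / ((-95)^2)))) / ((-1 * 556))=-622725 / 234076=-2.66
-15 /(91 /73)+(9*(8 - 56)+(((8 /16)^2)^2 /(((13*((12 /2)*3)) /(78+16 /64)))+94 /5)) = -222879157 /524160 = -425.21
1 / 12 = 0.08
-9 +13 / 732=-6575 / 732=-8.98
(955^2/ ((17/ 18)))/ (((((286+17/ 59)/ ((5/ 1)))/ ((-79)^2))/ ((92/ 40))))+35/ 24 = 1668378279553945/ 6891528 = 242091199.45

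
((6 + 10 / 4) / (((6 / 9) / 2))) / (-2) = -51 / 4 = -12.75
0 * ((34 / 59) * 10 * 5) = 0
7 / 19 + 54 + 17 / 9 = 9620 / 171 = 56.26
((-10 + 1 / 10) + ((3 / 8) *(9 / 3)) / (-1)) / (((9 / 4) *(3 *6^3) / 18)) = -49 / 360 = -0.14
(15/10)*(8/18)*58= 116/3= 38.67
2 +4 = 6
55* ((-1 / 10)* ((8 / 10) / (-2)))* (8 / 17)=88 / 85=1.04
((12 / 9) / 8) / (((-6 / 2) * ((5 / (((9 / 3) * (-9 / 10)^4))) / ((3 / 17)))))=-6561 / 1700000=-0.00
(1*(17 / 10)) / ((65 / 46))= 391 / 325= 1.20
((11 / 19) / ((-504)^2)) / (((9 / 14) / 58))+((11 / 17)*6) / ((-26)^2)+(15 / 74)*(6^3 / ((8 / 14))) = 12636347416955 / 164906016912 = 76.63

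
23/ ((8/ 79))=1817/ 8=227.12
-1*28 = -28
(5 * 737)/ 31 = 3685/ 31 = 118.87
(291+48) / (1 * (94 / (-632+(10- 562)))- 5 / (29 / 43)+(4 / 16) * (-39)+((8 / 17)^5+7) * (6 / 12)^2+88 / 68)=-8263499586864 / 345977315987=-23.88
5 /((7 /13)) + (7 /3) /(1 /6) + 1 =170 /7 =24.29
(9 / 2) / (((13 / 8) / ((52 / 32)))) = 9 / 2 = 4.50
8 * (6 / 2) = 24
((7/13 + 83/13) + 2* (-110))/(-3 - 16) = 2770/247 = 11.21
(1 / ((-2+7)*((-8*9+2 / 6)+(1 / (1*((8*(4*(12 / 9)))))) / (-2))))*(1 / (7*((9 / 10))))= -512 / 1156029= -0.00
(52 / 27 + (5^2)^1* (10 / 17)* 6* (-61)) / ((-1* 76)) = 617404 / 8721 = 70.80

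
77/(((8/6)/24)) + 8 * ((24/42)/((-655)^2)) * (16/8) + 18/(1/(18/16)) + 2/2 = 16904872331/12012700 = 1407.25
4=4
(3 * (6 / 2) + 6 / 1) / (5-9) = -15 / 4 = -3.75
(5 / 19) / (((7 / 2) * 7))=10 / 931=0.01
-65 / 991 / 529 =-65 / 524239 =-0.00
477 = 477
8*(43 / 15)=344 / 15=22.93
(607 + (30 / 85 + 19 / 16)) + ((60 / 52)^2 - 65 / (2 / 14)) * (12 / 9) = 503201 / 137904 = 3.65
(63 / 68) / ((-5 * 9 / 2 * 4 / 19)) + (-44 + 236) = 130427 / 680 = 191.80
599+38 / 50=14994 / 25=599.76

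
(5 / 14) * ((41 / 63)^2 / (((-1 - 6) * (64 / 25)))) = -210125 / 24893568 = -0.01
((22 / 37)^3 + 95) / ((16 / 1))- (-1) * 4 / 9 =46645939 / 7294032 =6.40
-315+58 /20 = -3121 /10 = -312.10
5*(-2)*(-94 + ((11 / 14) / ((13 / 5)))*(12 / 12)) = 85265 / 91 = 936.98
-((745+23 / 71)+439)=-84087 / 71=-1184.32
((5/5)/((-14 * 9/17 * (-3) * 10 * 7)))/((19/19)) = 17/26460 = 0.00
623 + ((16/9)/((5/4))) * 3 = 9409/15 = 627.27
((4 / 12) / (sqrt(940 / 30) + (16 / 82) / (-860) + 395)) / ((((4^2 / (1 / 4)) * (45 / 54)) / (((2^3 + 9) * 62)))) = 9705174423669 / 581824946186192 - 8190025315 * sqrt(282) / 581824946186192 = 0.02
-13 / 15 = -0.87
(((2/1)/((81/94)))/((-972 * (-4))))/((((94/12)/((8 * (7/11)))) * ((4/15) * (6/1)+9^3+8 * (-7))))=140/243432783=0.00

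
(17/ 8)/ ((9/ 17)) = 289/ 72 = 4.01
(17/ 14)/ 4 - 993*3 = -166807/ 56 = -2978.70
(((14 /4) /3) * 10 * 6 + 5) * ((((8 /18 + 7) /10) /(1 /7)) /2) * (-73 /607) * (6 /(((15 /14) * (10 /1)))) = -239659 /18210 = -13.16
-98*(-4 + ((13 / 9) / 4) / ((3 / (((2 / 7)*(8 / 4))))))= 385.26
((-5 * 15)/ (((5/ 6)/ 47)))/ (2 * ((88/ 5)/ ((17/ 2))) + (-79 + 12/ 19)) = 2277150/ 39959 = 56.99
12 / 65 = 0.18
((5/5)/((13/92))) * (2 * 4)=736/13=56.62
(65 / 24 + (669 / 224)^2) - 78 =-9990821 / 150528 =-66.37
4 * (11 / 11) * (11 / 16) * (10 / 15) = 11 / 6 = 1.83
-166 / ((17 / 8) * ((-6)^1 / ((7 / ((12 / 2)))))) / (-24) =-581 / 918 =-0.63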